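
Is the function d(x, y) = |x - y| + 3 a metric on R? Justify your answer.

No. d fails identity of indiscernibles (specifically d(x,x) = 0): d(6, 6) = |6 - 6| + 3 = 0 + 3 = 3 ≠ 0.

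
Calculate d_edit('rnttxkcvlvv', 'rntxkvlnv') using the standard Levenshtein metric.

Let D[i][j] be the edit distance between the first i characters of 'rnttxkcvlvv' and the first j characters of 'rntxkvlnv', with D[i][0] = i, D[0][j] = j, and D[i][j] = D[i-1][j-1] if the characters match, else 1 + min(D[i-1][j], D[i][j-1], D[i-1][j-1]). Filling the table (rows: prefixes of 'rnttxkcvlvv', columns: prefixes of 'rntxkvlnv'):
     ε  r  n  t  x  k  v  l  n  v
  ε  0  1  2  3  4  5  6  7  8  9
  r  1  0  1  2  3  4  5  6  7  8
  n  2  1  0  1  2  3  4  5  6  7
  t  3  2  1  0  1  2  3  4  5  6
  t  4  3  2  1  1  2  3  4  5  6
  x  5  4  3  2  1  2  3  4  5  6
  k  6  5  4  3  2  1  2  3  4  5
  c  7  6  5  4  3  2  2  3  4  5
  v  8  7  6  5  4  3  2  3  4  4
  l  9  8  7  6  5  4  3  2  3  4
  v 10  9  8  7  6  5  4  3  3  3
  v 11 10  9  8  7  6  5  4  4  3
The bottom-right entry gives D[11][9] = 3, so no sequence of fewer than 3 edits works. Backtracking through the table gives one optimal edit sequence (3 edits):
  rnttxkcvlvv → rntxkcvlvv (del t @3)
  rntxkcvlvv → rntxkvlvv (del c @6)
  rntxkvlvv → rntxkvlnv (sub v→n @8)
Edit distance = 3.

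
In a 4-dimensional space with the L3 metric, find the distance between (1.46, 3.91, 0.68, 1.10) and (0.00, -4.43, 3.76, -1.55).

(Σ|x_i - y_i|^3)^(1/3) = (|1.46 - 0|^3 + |3.91 - (-4.43)|^3 + |0.68 - 3.76|^3 + |1.1 - (-1.55)|^3)^(1/3)
= (1.46^3 + 8.34^3 + 3.08^3 + 2.65^3)^(1/3) ≈ (3.1121 + 580.0937 + 29.2181 + 18.6096)^(1/3) = (631.0335)^(1/3) ≈ 8.5773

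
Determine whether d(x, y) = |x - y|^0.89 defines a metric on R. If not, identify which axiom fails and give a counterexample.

Yes. With 0 < p = 0.89 ≤ 1, d(x,y) = |x-y|^0.89 is a metric on R. Non-negativity and symmetry are immediate; |x-y|^0.89 = 0 ⟺ |x-y| = 0 ⟺ x = y. For the triangle inequality, the function t ↦ t^0.89 is subadditive on [0,∞) when p ≤ 1, so |x-z|^0.89 ≤ (|x-y| + |y-z|)^0.89 ≤ |x-y|^0.89 + |y-z|^0.89.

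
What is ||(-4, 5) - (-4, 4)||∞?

max(|x_i - y_i|) = max(|-4 - (-4)|, |5 - 4|) = max(0, 1) = 1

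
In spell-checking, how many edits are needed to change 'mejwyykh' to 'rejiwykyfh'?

Let D[i][j] be the edit distance between the first i characters of 'mejwyykh' and the first j characters of 'rejiwykyfh', with D[i][0] = i, D[0][j] = j, and D[i][j] = D[i-1][j-1] if the characters match, else 1 + min(D[i-1][j], D[i][j-1], D[i-1][j-1]). Filling the table (rows: prefixes of 'mejwyykh', columns: prefixes of 'rejiwykyfh'):
     ε  r  e  j  i  w  y  k  y  f  h
  ε  0  1  2  3  4  5  6  7  8  9 10
  m  1  1  2  3  4  5  6  7  8  9 10
  e  2  2  1  2  3  4  5  6  7  8  9
  j  3  3  2  1  2  3  4  5  6  7  8
  w  4  4  3  2  2  2  3  4  5  6  7
  y  5  5  4  3  3  3  2  3  4  5  6
  y  6  6  5  4  4  4  3  3  3  4  5
  k  7  7  6  5  5  5  4  3  4  4  5
  h  8  8  7  6  6  6  5  4  4  5  4
The bottom-right entry gives D[8][10] = 4, so no sequence of fewer than 4 edits works. Backtracking through the table gives one optimal edit sequence (4 edits):
  mejwyykh → rejwyykh (sub m→r @1)
  rejwyykh → rejiwyykh (ins i @4)
  rejiwyykh → rejiwykykh (ins k @7)
  rejiwykykh → rejiwykyfh (sub k→f @9)
Edit distance = 4.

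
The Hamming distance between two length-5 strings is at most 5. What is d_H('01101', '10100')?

Differing positions: 1, 2, 5. Hamming distance = 3. The maximum possible Hamming distance for length-5 strings is 5, so d_H/5 = 3/5 = 0.6.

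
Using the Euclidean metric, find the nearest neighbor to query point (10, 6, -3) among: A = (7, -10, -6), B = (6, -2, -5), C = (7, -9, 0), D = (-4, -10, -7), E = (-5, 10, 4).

Distances: d(A) ≈ 16.5529, d(B) ≈ 9.1652, d(C) ≈ 15.5885, d(D) ≈ 21.6333, d(E) ≈ 17.0294. Nearest: B = (6, -2, -5) with distance 9.1652.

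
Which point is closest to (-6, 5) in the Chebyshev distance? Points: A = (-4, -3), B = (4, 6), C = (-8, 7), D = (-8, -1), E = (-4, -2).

Distances: d(A) = 8, d(B) = 10, d(C) = 2, d(D) = 6, d(E) = 7. Nearest: C = (-8, 7) with distance 2.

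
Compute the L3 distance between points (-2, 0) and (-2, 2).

(Σ|x_i - y_i|^3)^(1/3) = (|-2 - (-2)|^3 + |0 - 2|^3)^(1/3)
= (0^3 + 2^3)^(1/3) = (0 + 8)^(1/3) = (8)^(1/3) = 2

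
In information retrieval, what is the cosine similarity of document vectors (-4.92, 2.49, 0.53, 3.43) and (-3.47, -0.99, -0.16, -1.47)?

With u = (-4.92, 2.49, 0.53, 3.43), v = (-3.47, -0.99, -0.16, -1.47):
u·v = (-4.92)·(-3.47) + 2.49·(-0.99) + 0.53·(-0.16) + 3.43·(-1.47) = 17.0724 + (-2.4651) + (-0.0848) + (-5.0421) = 9.4804.
|u| = √((-4.92)² + 2.49² + 0.53² + 3.43²) = √(24.2064 + 6.2001 + 0.2809 + 11.7649) = √42.4523, |v| = √((-3.47)² + (-0.99)² + (-0.16)² + (-1.47)²) = √(12.0409 + 0.9801 + 0.0256 + 2.1609) = √15.2075.
cos θ = (u·v)/(|u||v|) = 9.4804/(√42.4523·√15.2075) ≈ 0.3731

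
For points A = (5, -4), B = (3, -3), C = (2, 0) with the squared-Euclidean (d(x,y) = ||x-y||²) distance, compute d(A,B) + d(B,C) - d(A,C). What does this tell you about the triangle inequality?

d(A,B) = 2² + 1² = 5, d(B,C) = 1² + 3² = 10, d(A,C) = 3² + 4² = 25.
d(A,B) + d(B,C) - d(A,C) = 5 + 10 - 25 = 15 - 25 = -10. This is < 0, so the triangle inequality FAILS for these points (squared-Euclidean is not a metric).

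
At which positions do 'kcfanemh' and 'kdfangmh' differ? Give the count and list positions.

Differing positions: 2, 6. Hamming distance = 2.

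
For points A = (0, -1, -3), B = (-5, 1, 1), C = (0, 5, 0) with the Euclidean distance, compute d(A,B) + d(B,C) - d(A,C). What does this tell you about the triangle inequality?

d(A,B) = √(5² + 2² + 4²) = √45 ≈ 6.7082, d(B,C) = √(5² + 4² + 1²) = √42 ≈ 6.4807, d(A,C) = √(0² + 6² + 3²) = √45 ≈ 6.7082.
d(A,B) + d(B,C) - d(A,C) = 6.7082 + 6.4807 - 6.7082 = 13.1889 - 6.7082 = 6.4807 (to 4 decimal places). This is ≥ 0, so the triangle inequality holds for these points.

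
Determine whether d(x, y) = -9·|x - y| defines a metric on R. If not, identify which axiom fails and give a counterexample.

No. With c = -9 < 0, d fails non-negativity: d(2, 10) = -9·|2 - 10| = -9·8 = -72 < 0.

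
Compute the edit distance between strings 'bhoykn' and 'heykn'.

Let D[i][j] be the edit distance between the first i characters of 'bhoykn' and the first j characters of 'heykn', with D[i][0] = i, D[0][j] = j, and D[i][j] = D[i-1][j-1] if the characters match, else 1 + min(D[i-1][j], D[i][j-1], D[i-1][j-1]). Filling the table (rows: prefixes of 'bhoykn', columns: prefixes of 'heykn'):
     ε  h  e  y  k  n
  ε  0  1  2  3  4  5
  b  1  1  2  3  4  5
  h  2  1  2  3  4  5
  o  3  2  2  3  4  5
  y  4  3  3  2  3  4
  k  5  4  4  3  2  3
  n  6  5  5  4  3  2
The bottom-right entry gives D[6][5] = 2, so no sequence of fewer than 2 edits works. Backtracking through the table gives one optimal edit sequence (2 edits):
  bhoykn → hoykn (del b @1)
  hoykn → heykn (sub o→e @2)
Edit distance = 2.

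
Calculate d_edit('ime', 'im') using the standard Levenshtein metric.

Let D[i][j] be the edit distance between the first i characters of 'ime' and the first j characters of 'im', with D[i][0] = i, D[0][j] = j, and D[i][j] = D[i-1][j-1] if the characters match, else 1 + min(D[i-1][j], D[i][j-1], D[i-1][j-1]). Filling the table (rows: prefixes of 'ime', columns: prefixes of 'im'):
     ε  i  m
  ε  0  1  2
  i  1  0  1
  m  2  1  0
  e  3  2  1
The bottom-right entry gives D[3][2] = 1, so no sequence of fewer than 1 edit works. Backtracking through the table gives one optimal edit sequence (1 edit):
  ime → im (del e @3)
Edit distance = 1.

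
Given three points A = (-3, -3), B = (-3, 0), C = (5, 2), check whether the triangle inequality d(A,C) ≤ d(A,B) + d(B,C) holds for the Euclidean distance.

d(A,B) = √(0² + 3²) = √9 = 3, d(B,C) = √(8² + 2²) = √68 ≈ 8.2462, d(A,C) = √(8² + 5²) = √89 ≈ 9.434.
d(A,C) ≈ 9.434 ≤ 3 + 8.2462 = 11.2462. Triangle inequality is satisfied.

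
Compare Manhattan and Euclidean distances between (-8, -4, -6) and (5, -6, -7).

L1 = |-8 - 5| + |-4 - (-6)| + |-6 - (-7)| = 13 + 2 + 1 = 16
L2 = √(13² + 2² + 1²) = √174 ≈ 13.1909
L1 ≥ L2 always (equality iff movement is along one axis); L1 > L2 here.
Ratio L1/L2 = 16/√174 ≈ 1.213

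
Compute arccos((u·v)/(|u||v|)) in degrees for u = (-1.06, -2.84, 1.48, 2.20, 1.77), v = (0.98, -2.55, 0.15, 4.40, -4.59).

With u = (-1.06, -2.84, 1.48, 2.20, 1.77), v = (0.98, -2.55, 0.15, 4.40, -4.59):
u·v = (-1.06)·0.98 + (-2.84)·(-2.55) + 1.48·0.15 + 2.2·4.4 + 1.77·(-4.59) = (-1.0388) + 7.242 + 0.222 + 9.68 + (-8.1243) = 7.9809.
|u| = √((-1.06)² + (-2.84)² + 1.48² + 2.2² + 1.77²) = √(1.1236 + 8.0656 + 2.1904 + 4.84 + 3.1329) = √19.3525, |v| = √(0.98² + (-2.55)² + 0.15² + 4.4² + (-4.59)²) = √(0.9604 + 6.5025 + 0.0225 + 19.36 + 21.0681) = √47.9135.
cos θ = (u·v)/(|u||v|) = 7.9809/(√19.3525·√47.9135) ≈ 0.262092
θ = arccos(0.262092) ≈ 74.81°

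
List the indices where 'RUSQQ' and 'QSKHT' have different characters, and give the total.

Differing positions: 1, 2, 3, 4, 5. Hamming distance = 5.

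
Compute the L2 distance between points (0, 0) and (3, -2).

(Σ|x_i - y_i|^2)^(1/2) = (|0 - 3|^2 + |0 - (-2)|^2)^(1/2)
= (3^2 + 2^2)^(1/2) = (9 + 4)^(1/2) = (13)^(1/2) ≈ 3.6056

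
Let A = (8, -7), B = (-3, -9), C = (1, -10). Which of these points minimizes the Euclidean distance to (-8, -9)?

Distances: d(A) ≈ 16.1245, d(B) = 5, d(C) ≈ 9.0554. Nearest: B = (-3, -9) with distance 5.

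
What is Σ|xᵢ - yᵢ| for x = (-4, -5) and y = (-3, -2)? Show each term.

Σ|x_i - y_i| = |-4 - (-3)| + |-5 - (-2)| = 1 + 3 = 4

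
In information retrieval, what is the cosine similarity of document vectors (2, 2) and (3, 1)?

With u = (2, 2), v = (3, 1):
u·v = 2·3 + 2·1 = 6 + 2 = 8.
|u| = √(2² + 2²) = √8, |v| = √(3² + 1²) = √10, so |u||v| = √(8·10) = √80.
cos θ = (u·v)/(|u||v|) = 8/√80 ≈ 0.8944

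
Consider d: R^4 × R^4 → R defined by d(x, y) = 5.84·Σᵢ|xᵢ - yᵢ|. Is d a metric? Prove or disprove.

Yes. The L1 (Manhattan) norm induces a metric on R^4, and multiplying a metric by a positive constant 5.84 > 0 preserves all four axioms: non-negativity (5.84·||x-y|| ≥ 0), identity (5.84·||x-y|| = 0 ⟺ ||x-y|| = 0 ⟺ x = y), symmetry (||x-y|| = ||y-x||), and the triangle inequality (5.84·||x-z|| ≤ 5.84·||x-y|| + 5.84·||y-z||). So d is a metric.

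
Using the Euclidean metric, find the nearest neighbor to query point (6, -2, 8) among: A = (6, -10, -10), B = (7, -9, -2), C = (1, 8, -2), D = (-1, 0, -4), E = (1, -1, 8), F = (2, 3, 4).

Distances: d(A) ≈ 19.6977, d(B) ≈ 12.2474, d(C) = 15, d(D) ≈ 14.0357, d(E) ≈ 5.099, d(F) ≈ 7.5498. Nearest: E = (1, -1, 8) with distance 5.099.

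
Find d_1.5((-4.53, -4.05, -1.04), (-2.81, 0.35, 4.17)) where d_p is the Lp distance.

(Σ|x_i - y_i|^1.5)^(1/1.5) = (|-4.53 - (-2.81)|^1.5 + |-4.05 - 0.35|^1.5 + |-1.04 - 4.17|^1.5)^(1/1.5)
= (1.72^1.5 + 4.4^1.5 + 5.21^1.5)^(1/1.5) ≈ (2.2558 + 9.2295 + 11.892)^(1/1.5) = (23.3773)^(1/1.5) ≈ 8.1758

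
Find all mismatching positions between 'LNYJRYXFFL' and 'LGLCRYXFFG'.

Differing positions: 2, 3, 4, 10. Hamming distance = 4.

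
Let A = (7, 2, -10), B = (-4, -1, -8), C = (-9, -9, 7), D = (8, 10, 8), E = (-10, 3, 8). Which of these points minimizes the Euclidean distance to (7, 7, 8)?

Distances: d(A) ≈ 18.6815, d(B) = 21, d(C) ≈ 22.6495, d(D) ≈ 3.1623, d(E) ≈ 17.4642. Nearest: D = (8, 10, 8) with distance 3.1623.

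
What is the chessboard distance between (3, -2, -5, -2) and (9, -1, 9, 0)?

max(|x_i - y_i|) = max(|3 - 9|, |-2 - (-1)|, |-5 - 9|, |-2 - 0|) = max(6, 1, 14, 2) = 14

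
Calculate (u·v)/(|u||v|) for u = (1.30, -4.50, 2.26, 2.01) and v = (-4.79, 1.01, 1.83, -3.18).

With u = (1.30, -4.50, 2.26, 2.01), v = (-4.79, 1.01, 1.83, -3.18):
u·v = 1.3·(-4.79) + (-4.5)·1.01 + 2.26·1.83 + 2.01·(-3.18) = (-6.227) + (-4.545) + 4.1358 + (-6.3918) = -13.028.
|u| = √(1.3² + (-4.5)² + 2.26² + 2.01²) = √(1.69 + 20.25 + 5.1076 + 4.0401) = √31.0877, |v| = √((-4.79)² + 1.01² + 1.83² + (-3.18)²) = √(22.9441 + 1.0201 + 3.3489 + 10.1124) = √37.4255.
cos θ = (u·v)/(|u||v|) = -13.028/(√31.0877·√37.4255) ≈ -0.3819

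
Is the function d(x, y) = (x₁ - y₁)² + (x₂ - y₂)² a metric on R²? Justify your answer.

No. The squared Euclidean distance fails the triangle inequality. Counterexample: x = (0, 0), y = (3, 2), z = (6, 4). d(x,z) = 6² + 4² = 52, but d(x,y) + d(y,z) = (3² + 2²) + (3² + 2²) = 13 + 13 = 26. Since 52 > 26, the triangle inequality is violated. (Note: √d, the ordinary Euclidean distance, IS a metric.)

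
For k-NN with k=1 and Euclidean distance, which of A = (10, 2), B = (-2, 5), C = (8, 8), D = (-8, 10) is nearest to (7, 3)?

Distances: d(A) ≈ 3.1623, d(B) ≈ 9.2195, d(C) ≈ 5.099, d(D) ≈ 16.5529. Nearest: A = (10, 2) with distance 3.1623.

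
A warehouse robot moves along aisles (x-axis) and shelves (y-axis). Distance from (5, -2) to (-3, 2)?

Σ|x_i - y_i| = |5 - (-3)| + |-2 - 2| = 8 + 4 = 12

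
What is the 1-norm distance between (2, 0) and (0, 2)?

Σ|x_i - y_i| = |2 - 0| + |0 - 2| = 2 + 2 = 4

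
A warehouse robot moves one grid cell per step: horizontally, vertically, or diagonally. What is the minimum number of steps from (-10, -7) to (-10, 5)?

max(|x_i - y_i|) = max(|-10 - (-10)|, |-7 - 5|) = max(0, 12) = 12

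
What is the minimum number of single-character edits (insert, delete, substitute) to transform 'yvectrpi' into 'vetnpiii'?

Let D[i][j] be the edit distance between the first i characters of 'yvectrpi' and the first j characters of 'vetnpiii', with D[i][0] = i, D[0][j] = j, and D[i][j] = D[i-1][j-1] if the characters match, else 1 + min(D[i-1][j], D[i][j-1], D[i-1][j-1]). Filling the table (rows: prefixes of 'yvectrpi', columns: prefixes of 'vetnpiii'):
     ε  v  e  t  n  p  i  i  i
  ε  0  1  2  3  4  5  6  7  8
  y  1  1  2  3  4  5  6  7  8
  v  2  1  2  3  4  5  6  7  8
  e  3  2  1  2  3  4  5  6  7
  c  4  3  2  2  3  4  5  6  7
  t  5  4  3  2  3  4  5  6  7
  r  6  5  4  3  3  4  5  6  7
  p  7  6  5  4  4  3  4  5  6
  i  8  7  6  5  5  4  3  4  5
The bottom-right entry gives D[8][8] = 5, so no sequence of fewer than 5 edits works. Backtracking through the table gives one optimal edit sequence (5 edits):
  yvectrpi → vectrpi (del y @1)
  vectrpi → vetrpi (del c @3)
  vetrpi → vetnpi (sub r→n @4)
  vetnpi → vetnpii (ins i @6)
  vetnpii → vetnpiii (ins i @7)
Edit distance = 5.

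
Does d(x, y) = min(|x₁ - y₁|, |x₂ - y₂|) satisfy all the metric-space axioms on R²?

No. d fails identity of indiscernibles: take x = (0, 0) and y = (0, 2). Then d(x,y) = min(|0 - 0|, |0 - 2|) = min(0, 2) = 0, yet x ≠ y.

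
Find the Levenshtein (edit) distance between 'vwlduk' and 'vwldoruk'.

Let D[i][j] be the edit distance between the first i characters of 'vwlduk' and the first j characters of 'vwldoruk', with D[i][0] = i, D[0][j] = j, and D[i][j] = D[i-1][j-1] if the characters match, else 1 + min(D[i-1][j], D[i][j-1], D[i-1][j-1]). Filling the table (rows: prefixes of 'vwlduk', columns: prefixes of 'vwldoruk'):
     ε  v  w  l  d  o  r  u  k
  ε  0  1  2  3  4  5  6  7  8
  v  1  0  1  2  3  4  5  6  7
  w  2  1  0  1  2  3  4  5  6
  l  3  2  1  0  1  2  3  4  5
  d  4  3  2  1  0  1  2  3  4
  u  5  4  3  2  1  1  2  2  3
  k  6  5  4  3  2  2  2  3  2
The bottom-right entry gives D[6][8] = 2, so no sequence of fewer than 2 edits works. Backtracking through the table gives one optimal edit sequence (2 edits):
  vwlduk → vwldouk (ins o @5)
  vwldouk → vwldoruk (ins r @6)
Edit distance = 2.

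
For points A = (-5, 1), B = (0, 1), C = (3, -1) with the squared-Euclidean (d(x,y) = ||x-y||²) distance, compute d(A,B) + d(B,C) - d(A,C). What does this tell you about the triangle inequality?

d(A,B) = 5² + 0² = 25, d(B,C) = 3² + 2² = 13, d(A,C) = 8² + 2² = 68.
d(A,B) + d(B,C) - d(A,C) = 25 + 13 - 68 = 38 - 68 = -30. This is < 0, so the triangle inequality FAILS for these points (squared-Euclidean is not a metric).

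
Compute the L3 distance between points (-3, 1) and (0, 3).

(Σ|x_i - y_i|^3)^(1/3) = (|-3 - 0|^3 + |1 - 3|^3)^(1/3)
= (3^3 + 2^3)^(1/3) = (27 + 8)^(1/3) = (35)^(1/3) ≈ 3.2711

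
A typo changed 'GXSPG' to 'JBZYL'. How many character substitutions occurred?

Differing positions: 1, 2, 3, 4, 5. Hamming distance = 5.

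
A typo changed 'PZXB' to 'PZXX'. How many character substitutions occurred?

Differing positions: 4. Hamming distance = 1.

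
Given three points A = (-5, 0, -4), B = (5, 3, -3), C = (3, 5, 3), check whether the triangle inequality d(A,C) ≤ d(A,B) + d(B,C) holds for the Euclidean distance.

d(A,B) = √(10² + 3² + 1²) = √110 ≈ 10.4881, d(B,C) = √(2² + 2² + 6²) = √44 ≈ 6.6332, d(A,C) = √(8² + 5² + 7²) = √138 ≈ 11.7473.
d(A,C) ≈ 11.7473 ≤ 10.4881 + 6.6332 = 17.1213. Triangle inequality is satisfied.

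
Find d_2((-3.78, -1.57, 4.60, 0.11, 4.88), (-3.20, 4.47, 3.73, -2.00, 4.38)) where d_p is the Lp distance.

(Σ|x_i - y_i|^2)^(1/2) = (|-3.78 - (-3.2)|^2 + |-1.57 - 4.47|^2 + |4.6 - 3.73|^2 + |0.11 - (-2)|^2 + |4.88 - 4.38|^2)^(1/2)
= (0.58^2 + 6.04^2 + 0.87^2 + 2.11^2 + 0.5^2)^(1/2) = (0.3364 + 36.4816 + 0.7569 + 4.4521 + 0.25)^(1/2) = (42.277)^(1/2) ≈ 6.5021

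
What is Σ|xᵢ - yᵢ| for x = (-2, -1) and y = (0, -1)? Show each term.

Σ|x_i - y_i| = |-2 - 0| + |-1 - (-1)| = 2 + 0 = 2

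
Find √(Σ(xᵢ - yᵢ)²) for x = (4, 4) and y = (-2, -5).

√(Σ(x_i - y_i)²) = √((4 - (-2))² + (4 - (-5))²)
= √(6² + 9²) = √(36 + 81) = √117 ≈ 10.8167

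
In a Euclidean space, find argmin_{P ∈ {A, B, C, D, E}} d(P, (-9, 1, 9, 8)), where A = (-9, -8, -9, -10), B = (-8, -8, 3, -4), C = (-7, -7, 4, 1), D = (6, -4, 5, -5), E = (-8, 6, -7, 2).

Distances: d(A) = 27, d(B) ≈ 16.1864, d(C) ≈ 11.9164, d(D) ≈ 20.8567, d(E) ≈ 17.8326. Nearest: C = (-7, -7, 4, 1) with distance 11.9164.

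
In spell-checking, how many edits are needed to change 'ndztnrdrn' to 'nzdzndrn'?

Let D[i][j] be the edit distance between the first i characters of 'ndztnrdrn' and the first j characters of 'nzdzndrn', with D[i][0] = i, D[0][j] = j, and D[i][j] = D[i-1][j-1] if the characters match, else 1 + min(D[i-1][j], D[i][j-1], D[i-1][j-1]). Filling the table (rows: prefixes of 'ndztnrdrn', columns: prefixes of 'nzdzndrn'):
     ε  n  z  d  z  n  d  r  n
  ε  0  1  2  3  4  5  6  7  8
  n  1  0  1  2  3  4  5  6  7
  d  2  1  1  1  2  3  4  5  6
  z  3  2  1  2  1  2  3  4  5
  t  4  3  2  2  2  2  3  4  5
  n  5  4  3  3  3  2  3  4  4
  r  6  5  4  4  4  3  3  3  4
  d  7  6  5  4  5  4  3  4  4
  r  8  7  6  5  5  5  4  3  4
  n  9  8  7  6  6  5  5  4  3
The bottom-right entry gives D[9][8] = 3, so no sequence of fewer than 3 edits works. Backtracking through the table gives one optimal edit sequence (3 edits):
  ndztnrdrn → nzdztnrdrn (ins z @2)
  nzdztnrdrn → nzdznrdrn (del t @5)
  nzdznrdrn → nzdzndrn (del r @6)
Edit distance = 3.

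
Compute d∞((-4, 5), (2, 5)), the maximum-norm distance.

max(|x_i - y_i|) = max(|-4 - 2|, |5 - 5|) = max(6, 0) = 6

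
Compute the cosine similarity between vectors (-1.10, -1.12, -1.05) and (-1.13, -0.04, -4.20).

With u = (-1.10, -1.12, -1.05), v = (-1.13, -0.04, -4.20):
u·v = (-1.1)·(-1.13) + (-1.12)·(-0.04) + (-1.05)·(-4.2) = 1.243 + 0.0448 + 4.41 = 5.6978.
|u| = √((-1.1)² + (-1.12)² + (-1.05)²) = √(1.21 + 1.2544 + 1.1025) = √3.5669, |v| = √((-1.13)² + (-0.04)² + (-4.2)²) = √(1.2769 + 0.0016 + 17.64) = √18.9185.
cos θ = (u·v)/(|u||v|) = 5.6978/(√3.5669·√18.9185) ≈ 0.6936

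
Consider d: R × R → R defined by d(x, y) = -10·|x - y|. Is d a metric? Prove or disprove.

No. With c = -10 < 0, d fails non-negativity: d(6, 12) = -10·|6 - 12| = -10·6 = -60 < 0.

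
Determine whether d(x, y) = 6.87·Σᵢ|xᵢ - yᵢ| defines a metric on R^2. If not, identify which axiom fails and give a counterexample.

Yes. The L1 (Manhattan) norm induces a metric on R^2, and multiplying a metric by a positive constant 6.87 > 0 preserves all four axioms: non-negativity (6.87·||x-y|| ≥ 0), identity (6.87·||x-y|| = 0 ⟺ ||x-y|| = 0 ⟺ x = y), symmetry (||x-y|| = ||y-x||), and the triangle inequality (6.87·||x-z|| ≤ 6.87·||x-y|| + 6.87·||y-z||). So d is a metric.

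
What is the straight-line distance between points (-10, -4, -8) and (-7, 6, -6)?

√(Σ(x_i - y_i)²) = √((-10 - (-7))² + (-4 - 6)² + (-8 - (-6))²)
= √((-3)² + (-10)² + (-2)²) = √(9 + 100 + 4) = √113 ≈ 10.6301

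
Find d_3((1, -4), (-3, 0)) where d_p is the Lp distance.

(Σ|x_i - y_i|^3)^(1/3) = (|1 - (-3)|^3 + |-4 - 0|^3)^(1/3)
= (4^3 + 4^3)^(1/3) = (64 + 64)^(1/3) = (128)^(1/3) ≈ 5.0397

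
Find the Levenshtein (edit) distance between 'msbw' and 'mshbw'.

Let D[i][j] be the edit distance between the first i characters of 'msbw' and the first j characters of 'mshbw', with D[i][0] = i, D[0][j] = j, and D[i][j] = D[i-1][j-1] if the characters match, else 1 + min(D[i-1][j], D[i][j-1], D[i-1][j-1]). Filling the table (rows: prefixes of 'msbw', columns: prefixes of 'mshbw'):
     ε  m  s  h  b  w
  ε  0  1  2  3  4  5
  m  1  0  1  2  3  4
  s  2  1  0  1  2  3
  b  3  2  1  1  1  2
  w  4  3  2  2  2  1
The bottom-right entry gives D[4][5] = 1, so no sequence of fewer than 1 edit works. Backtracking through the table gives one optimal edit sequence (1 edit):
  msbw → mshbw (ins h @3)
Edit distance = 1.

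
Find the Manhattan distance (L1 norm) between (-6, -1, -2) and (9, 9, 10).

Σ|x_i - y_i| = |-6 - 9| + |-1 - 9| + |-2 - 10| = 15 + 10 + 12 = 37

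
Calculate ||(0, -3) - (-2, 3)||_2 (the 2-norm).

(Σ|x_i - y_i|^2)^(1/2) = (|0 - (-2)|^2 + |-3 - 3|^2)^(1/2)
= (2^2 + 6^2)^(1/2) = (4 + 36)^(1/2) = (40)^(1/2) ≈ 6.3246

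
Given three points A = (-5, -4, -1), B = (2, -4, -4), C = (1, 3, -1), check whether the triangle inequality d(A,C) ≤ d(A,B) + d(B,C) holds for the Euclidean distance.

d(A,B) = √(7² + 0² + 3²) = √58 ≈ 7.6158, d(B,C) = √(1² + 7² + 3²) = √59 ≈ 7.6811, d(A,C) = √(6² + 7² + 0²) = √85 ≈ 9.2195.
d(A,C) ≈ 9.2195 ≤ 7.6158 + 7.6811 = 15.2969. Triangle inequality is satisfied.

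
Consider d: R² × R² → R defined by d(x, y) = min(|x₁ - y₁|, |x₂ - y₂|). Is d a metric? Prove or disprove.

No. d fails identity of indiscernibles: take x = (2, 0) and y = (2, 1). Then d(x,y) = min(|2 - 2|, |0 - 1|) = min(0, 1) = 0, yet x ≠ y.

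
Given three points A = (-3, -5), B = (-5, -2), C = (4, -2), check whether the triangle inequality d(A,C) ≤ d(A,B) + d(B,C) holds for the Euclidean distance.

d(A,B) = √(2² + 3²) = √13 ≈ 3.6056, d(B,C) = √(9² + 0²) = √81 = 9, d(A,C) = √(7² + 3²) = √58 ≈ 7.6158.
d(A,C) ≈ 7.6158 ≤ 3.6056 + 9 = 12.6056. Triangle inequality is satisfied.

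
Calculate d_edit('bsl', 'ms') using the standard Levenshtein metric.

Let D[i][j] be the edit distance between the first i characters of 'bsl' and the first j characters of 'ms', with D[i][0] = i, D[0][j] = j, and D[i][j] = D[i-1][j-1] if the characters match, else 1 + min(D[i-1][j], D[i][j-1], D[i-1][j-1]). Filling the table (rows: prefixes of 'bsl', columns: prefixes of 'ms'):
     ε  m  s
  ε  0  1  2
  b  1  1  2
  s  2  2  1
  l  3  3  2
The bottom-right entry gives D[3][2] = 2, so no sequence of fewer than 2 edits works. Backtracking through the table gives one optimal edit sequence (2 edits):
  bsl → msl (sub b→m @1)
  msl → ms (del l @3)
Edit distance = 2.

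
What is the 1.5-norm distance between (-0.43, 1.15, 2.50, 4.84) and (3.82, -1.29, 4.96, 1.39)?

(Σ|x_i - y_i|^1.5)^(1/1.5) = (|-0.43 - 3.82|^1.5 + |1.15 - (-1.29)|^1.5 + |2.5 - 4.96|^1.5 + |4.84 - 1.39|^1.5)^(1/1.5)
= (4.25^1.5 + 2.44^1.5 + 2.46^1.5 + 3.45^1.5)^(1/1.5) ≈ (8.7616 + 3.8114 + 3.8584 + 6.4081)^(1/1.5) = (22.8395)^(1/1.5) ≈ 8.0499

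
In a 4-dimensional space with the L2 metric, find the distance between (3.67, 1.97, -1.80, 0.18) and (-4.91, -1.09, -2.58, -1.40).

(Σ|x_i - y_i|^2)^(1/2) = (|3.67 - (-4.91)|^2 + |1.97 - (-1.09)|^2 + |-1.8 - (-2.58)|^2 + |0.18 - (-1.4)|^2)^(1/2)
= (8.58^2 + 3.06^2 + 0.78^2 + 1.58^2)^(1/2) = (73.6164 + 9.3636 + 0.6084 + 2.4964)^(1/2) = (86.0848)^(1/2) ≈ 9.2782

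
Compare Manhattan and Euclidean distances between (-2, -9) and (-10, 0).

L1 = |-2 - (-10)| + |-9 - 0| = 8 + 9 = 17
L2 = √(8² + 9²) = √145 ≈ 12.0416
L1 ≥ L2 always (equality iff movement is along one axis); L1 > L2 here.
Ratio L1/L2 = 17/√145 ≈ 1.4118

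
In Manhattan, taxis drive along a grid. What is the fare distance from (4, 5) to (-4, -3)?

Σ|x_i - y_i| = |4 - (-4)| + |5 - (-3)| = 8 + 8 = 16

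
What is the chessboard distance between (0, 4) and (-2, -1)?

max(|x_i - y_i|) = max(|0 - (-2)|, |4 - (-1)|) = max(2, 5) = 5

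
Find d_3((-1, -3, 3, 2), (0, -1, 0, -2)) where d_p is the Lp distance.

(Σ|x_i - y_i|^3)^(1/3) = (|-1 - 0|^3 + |-3 - (-1)|^3 + |3 - 0|^3 + |2 - (-2)|^3)^(1/3)
= (1^3 + 2^3 + 3^3 + 4^3)^(1/3) = (1 + 8 + 27 + 64)^(1/3) = (100)^(1/3) ≈ 4.6416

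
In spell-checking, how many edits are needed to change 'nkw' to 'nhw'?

Let D[i][j] be the edit distance between the first i characters of 'nkw' and the first j characters of 'nhw', with D[i][0] = i, D[0][j] = j, and D[i][j] = D[i-1][j-1] if the characters match, else 1 + min(D[i-1][j], D[i][j-1], D[i-1][j-1]). Filling the table (rows: prefixes of 'nkw', columns: prefixes of 'nhw'):
     ε  n  h  w
  ε  0  1  2  3
  n  1  0  1  2
  k  2  1  1  2
  w  3  2  2  1
The bottom-right entry gives D[3][3] = 1, so no sequence of fewer than 1 edit works. Backtracking through the table gives one optimal edit sequence (1 edit):
  nkw → nhw (sub k→h @2)
Edit distance = 1.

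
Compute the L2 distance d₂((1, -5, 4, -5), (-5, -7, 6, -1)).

√(Σ(x_i - y_i)²) = √((1 - (-5))² + (-5 - (-7))² + (4 - 6)² + (-5 - (-1))²)
= √(6² + 2² + (-2)² + (-4)²) = √(36 + 4 + 4 + 16) = √60 ≈ 7.746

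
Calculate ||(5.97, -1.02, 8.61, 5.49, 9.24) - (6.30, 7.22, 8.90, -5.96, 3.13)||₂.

√(Σ(x_i - y_i)²) = √((5.97 - 6.3)² + (-1.02 - 7.22)² + (8.61 - 8.9)² + (5.49 - (-5.96))² + (9.24 - 3.13)²)
= √((-0.33)² + (-8.24)² + (-0.29)² + 11.45² + 6.11²) = √(0.1089 + 67.8976 + 0.0841 + 131.1025 + 37.3321) = √236.5252 ≈ 15.3794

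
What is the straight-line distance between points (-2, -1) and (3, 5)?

√(Σ(x_i - y_i)²) = √((-2 - 3)² + (-1 - 5)²)
= √((-5)² + (-6)²) = √(25 + 36) = √61 ≈ 7.8102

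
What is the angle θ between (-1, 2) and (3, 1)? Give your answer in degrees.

With u = (-1, 2), v = (3, 1):
u·v = (-1)·3 + 2·1 = (-3) + 2 = -1.
|u| = √((-1)² + 2²) = √5, |v| = √(3² + 1²) = √10, so |u||v| = √(5·10) = √50.
cos θ = (u·v)/(|u||v|) = -1/√50 ≈ -0.141421
θ = arccos(-0.141421) ≈ 98.13°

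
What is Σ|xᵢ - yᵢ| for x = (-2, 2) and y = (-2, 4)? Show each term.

Σ|x_i - y_i| = |-2 - (-2)| + |2 - 4| = 0 + 2 = 2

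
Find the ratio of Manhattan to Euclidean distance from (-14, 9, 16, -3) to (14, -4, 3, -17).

L1 = |-14 - 14| + |9 - (-4)| + |16 - 3| + |-3 - (-17)| = 28 + 13 + 13 + 14 = 68
L2 = √(28² + 13² + 13² + 14²) = √1318 ≈ 36.3043
L1 ≥ L2 always (equality iff movement is along one axis); L1 > L2 here.
Ratio L1/L2 = 68/√1318 ≈ 1.8731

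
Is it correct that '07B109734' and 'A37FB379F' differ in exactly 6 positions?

Differing positions: 1, 2, 3, 4, 5, 6, 8, 9. Hamming distance = 8, so the claim that d_H = 6 is false.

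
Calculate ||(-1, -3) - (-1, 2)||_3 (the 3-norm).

(Σ|x_i - y_i|^3)^(1/3) = (|-1 - (-1)|^3 + |-3 - 2|^3)^(1/3)
= (0^3 + 5^3)^(1/3) = (0 + 125)^(1/3) = (125)^(1/3) = 5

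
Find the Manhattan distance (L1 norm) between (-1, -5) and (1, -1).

Σ|x_i - y_i| = |-1 - 1| + |-5 - (-1)| = 2 + 4 = 6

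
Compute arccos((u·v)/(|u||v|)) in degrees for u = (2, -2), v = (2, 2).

With u = (2, -2), v = (2, 2):
u·v = 2·2 + (-2)·2 = 4 + (-4) = 0.
|u| = √(2² + (-2)²) = √8, |v| = √(2² + 2²) = √8, so |u||v| = √(8·8) = √64 = 8.
cos θ = (u·v)/(|u||v|) = 0/8 = 0 (the vectors are orthogonal)
θ = arccos(0) = 90°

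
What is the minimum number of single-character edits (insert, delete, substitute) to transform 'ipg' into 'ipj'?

Let D[i][j] be the edit distance between the first i characters of 'ipg' and the first j characters of 'ipj', with D[i][0] = i, D[0][j] = j, and D[i][j] = D[i-1][j-1] if the characters match, else 1 + min(D[i-1][j], D[i][j-1], D[i-1][j-1]). Filling the table (rows: prefixes of 'ipg', columns: prefixes of 'ipj'):
     ε  i  p  j
  ε  0  1  2  3
  i  1  0  1  2
  p  2  1  0  1
  g  3  2  1  1
The bottom-right entry gives D[3][3] = 1, so no sequence of fewer than 1 edit works. Backtracking through the table gives one optimal edit sequence (1 edit):
  ipg → ipj (sub g→j @3)
Edit distance = 1.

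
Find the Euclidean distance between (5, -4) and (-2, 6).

√(Σ(x_i - y_i)²) = √((5 - (-2))² + (-4 - 6)²)
= √(7² + (-10)²) = √(49 + 100) = √149 ≈ 12.2066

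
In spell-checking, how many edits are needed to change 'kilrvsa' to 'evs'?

Let D[i][j] be the edit distance between the first i characters of 'kilrvsa' and the first j characters of 'evs', with D[i][0] = i, D[0][j] = j, and D[i][j] = D[i-1][j-1] if the characters match, else 1 + min(D[i-1][j], D[i][j-1], D[i-1][j-1]). Filling the table (rows: prefixes of 'kilrvsa', columns: prefixes of 'evs'):
     ε  e  v  s
  ε  0  1  2  3
  k  1  1  2  3
  i  2  2  2  3
  l  3  3  3  3
  r  4  4  4  4
  v  5  5  4  5
  s  6  6  5  4
  a  7  7  6  5
The bottom-right entry gives D[7][3] = 5, so no sequence of fewer than 5 edits works. Backtracking through the table gives one optimal edit sequence (5 edits):
  kilrvsa → ilrvsa (del k @1)
  ilrvsa → lrvsa (del i @1)
  lrvsa → rvsa (del l @1)
  rvsa → evsa (sub r→e @1)
  evsa → evs (del a @4)
Edit distance = 5.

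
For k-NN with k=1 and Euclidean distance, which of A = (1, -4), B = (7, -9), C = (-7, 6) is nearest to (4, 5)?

Distances: d(A) ≈ 9.4868, d(B) ≈ 14.3178, d(C) ≈ 11.0454. Nearest: A = (1, -4) with distance 9.4868.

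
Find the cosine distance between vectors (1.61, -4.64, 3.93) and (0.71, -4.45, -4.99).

With u = (1.61, -4.64, 3.93), v = (0.71, -4.45, -4.99):
u·v = 1.61·0.71 + (-4.64)·(-4.45) + 3.93·(-4.99) = 1.1431 + 20.648 + (-19.6107) = 2.1804.
|u| = √(1.61² + (-4.64)² + 3.93²) = √(2.5921 + 21.5296 + 15.4449) = √39.5666, |v| = √(0.71² + (-4.45)² + (-4.99)²) = √(0.5041 + 19.8025 + 24.9001) = √45.2067.
cos θ = (u·v)/(|u||v|) = 2.1804/(√39.5666·√45.2067) ≈ 0.0516
Cosine distance = 1 - cos θ ≈ 1 - 0.0516 = 0.9484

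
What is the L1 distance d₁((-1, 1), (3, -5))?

Σ|x_i - y_i| = |-1 - 3| + |1 - (-5)| = 4 + 6 = 10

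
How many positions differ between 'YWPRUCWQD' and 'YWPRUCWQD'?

Differing positions: none. Hamming distance = 0.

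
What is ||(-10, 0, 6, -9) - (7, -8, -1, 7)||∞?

max(|x_i - y_i|) = max(|-10 - 7|, |0 - (-8)|, |6 - (-1)|, |-9 - 7|) = max(17, 8, 7, 16) = 17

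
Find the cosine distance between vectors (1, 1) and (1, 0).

With u = (1, 1), v = (1, 0):
u·v = 1·1 + 1·0 = 1 + 0 = 1.
|u| = √(1² + 1²) = √2, |v| = √(1² + 0²) = √1, so |u||v| = √(2·1) = √2.
cos θ = (u·v)/(|u||v|) = 1/√2 ≈ 0.7071
Cosine distance = 1 - cos θ ≈ 1 - 0.7071 = 0.2929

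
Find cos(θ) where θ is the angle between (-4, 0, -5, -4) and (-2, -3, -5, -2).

With u = (-4, 0, -5, -4), v = (-2, -3, -5, -2):
u·v = (-4)·(-2) + 0·(-3) + (-5)·(-5) + (-4)·(-2) = 8 + 0 + 25 + 8 = 41.
|u| = √((-4)² + 0² + (-5)² + (-4)²) = √57, |v| = √((-2)² + (-3)² + (-5)² + (-2)²) = √42, so |u||v| = √(57·42) = √2394.
cos θ = (u·v)/(|u||v|) = 41/√2394 ≈ 0.838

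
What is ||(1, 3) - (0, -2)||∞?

max(|x_i - y_i|) = max(|1 - 0|, |3 - (-2)|) = max(1, 5) = 5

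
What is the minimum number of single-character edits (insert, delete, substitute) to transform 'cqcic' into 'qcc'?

Let D[i][j] be the edit distance between the first i characters of 'cqcic' and the first j characters of 'qcc', with D[i][0] = i, D[0][j] = j, and D[i][j] = D[i-1][j-1] if the characters match, else 1 + min(D[i-1][j], D[i][j-1], D[i-1][j-1]). Filling the table (rows: prefixes of 'cqcic', columns: prefixes of 'qcc'):
     ε  q  c  c
  ε  0  1  2  3
  c  1  1  1  2
  q  2  1  2  2
  c  3  2  1  2
  i  4  3  2  2
  c  5  4  3  2
The bottom-right entry gives D[5][3] = 2, so no sequence of fewer than 2 edits works. Backtracking through the table gives one optimal edit sequence (2 edits):
  cqcic → qcic (del c @1)
  qcic → qcc (del i @3)
Edit distance = 2.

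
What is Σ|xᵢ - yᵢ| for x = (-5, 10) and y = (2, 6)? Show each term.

Σ|x_i - y_i| = |-5 - 2| + |10 - 6| = 7 + 4 = 11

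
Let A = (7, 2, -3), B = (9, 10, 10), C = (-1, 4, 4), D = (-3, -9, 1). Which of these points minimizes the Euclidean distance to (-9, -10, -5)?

Distances: d(A) ≈ 20.0998, d(B) ≈ 30.8058, d(C) ≈ 18.4662, d(D) ≈ 8.544. Nearest: D = (-3, -9, 1) with distance 8.544.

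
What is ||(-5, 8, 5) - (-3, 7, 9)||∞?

max(|x_i - y_i|) = max(|-5 - (-3)|, |8 - 7|, |5 - 9|) = max(2, 1, 4) = 4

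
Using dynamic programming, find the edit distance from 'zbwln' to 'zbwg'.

Let D[i][j] be the edit distance between the first i characters of 'zbwln' and the first j characters of 'zbwg', with D[i][0] = i, D[0][j] = j, and D[i][j] = D[i-1][j-1] if the characters match, else 1 + min(D[i-1][j], D[i][j-1], D[i-1][j-1]). Filling the table (rows: prefixes of 'zbwln', columns: prefixes of 'zbwg'):
     ε  z  b  w  g
  ε  0  1  2  3  4
  z  1  0  1  2  3
  b  2  1  0  1  2
  w  3  2  1  0  1
  l  4  3  2  1  1
  n  5  4  3  2  2
The bottom-right entry gives D[5][4] = 2, so no sequence of fewer than 2 edits works. Backtracking through the table gives one optimal edit sequence (2 edits):
  zbwln → zbwn (del l @4)
  zbwn → zbwg (sub n→g @4)
Edit distance = 2.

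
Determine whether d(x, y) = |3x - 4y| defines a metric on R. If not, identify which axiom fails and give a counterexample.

No. d fails symmetry: d(8, 6) = |3·8 - 4·6| = |0| = 0, but d(6, 8) = |3·6 - 4·8| = |-14| = 14. Since 0 ≠ 14, d(x,y) ≠ d(y,x) in general.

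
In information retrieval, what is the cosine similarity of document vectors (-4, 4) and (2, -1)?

With u = (-4, 4), v = (2, -1):
u·v = (-4)·2 + 4·(-1) = (-8) + (-4) = -12.
|u| = √((-4)² + 4²) = √32, |v| = √(2² + (-1)²) = √5, so |u||v| = √(32·5) = √160.
cos θ = (u·v)/(|u||v|) = -12/√160 ≈ -0.9487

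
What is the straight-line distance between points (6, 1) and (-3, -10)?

√(Σ(x_i - y_i)²) = √((6 - (-3))² + (1 - (-10))²)
= √(9² + 11²) = √(81 + 121) = √202 ≈ 14.2127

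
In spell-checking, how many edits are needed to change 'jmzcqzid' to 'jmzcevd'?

Let D[i][j] be the edit distance between the first i characters of 'jmzcqzid' and the first j characters of 'jmzcevd', with D[i][0] = i, D[0][j] = j, and D[i][j] = D[i-1][j-1] if the characters match, else 1 + min(D[i-1][j], D[i][j-1], D[i-1][j-1]). Filling the table (rows: prefixes of 'jmzcqzid', columns: prefixes of 'jmzcevd'):
     ε  j  m  z  c  e  v  d
  ε  0  1  2  3  4  5  6  7
  j  1  0  1  2  3  4  5  6
  m  2  1  0  1  2  3  4  5
  z  3  2  1  0  1  2  3  4
  c  4  3  2  1  0  1  2  3
  q  5  4  3  2  1  1  2  3
  z  6  5  4  3  2  2  2  3
  i  7  6  5  4  3  3  3  3
  d  8  7  6  5  4  4  4  3
The bottom-right entry gives D[8][7] = 3, so no sequence of fewer than 3 edits works. Backtracking through the table gives one optimal edit sequence (3 edits):
  jmzcqzid → jmzczid (del q @5)
  jmzczid → jmzceid (sub z→e @5)
  jmzceid → jmzcevd (sub i→v @6)
Edit distance = 3.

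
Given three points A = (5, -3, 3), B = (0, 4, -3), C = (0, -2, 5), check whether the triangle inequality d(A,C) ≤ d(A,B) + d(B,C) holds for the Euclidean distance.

d(A,B) = √(5² + 7² + 6²) = √110 ≈ 10.4881, d(B,C) = √(0² + 6² + 8²) = √100 = 10, d(A,C) = √(5² + 1² + 2²) = √30 ≈ 5.4772.
d(A,C) ≈ 5.4772 ≤ 10.4881 + 10 = 20.4881. Triangle inequality is satisfied.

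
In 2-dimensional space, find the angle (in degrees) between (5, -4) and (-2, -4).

With u = (5, -4), v = (-2, -4):
u·v = 5·(-2) + (-4)·(-4) = (-10) + 16 = 6.
|u| = √(5² + (-4)²) = √41, |v| = √((-2)² + (-4)²) = √20, so |u||v| = √(41·20) = √820.
cos θ = (u·v)/(|u||v|) = 6/√820 ≈ 0.209529
θ = arccos(0.209529) ≈ 77.91°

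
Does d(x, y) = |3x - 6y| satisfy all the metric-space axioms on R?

No. d fails symmetry: d(1, 9) = |3·1 - 6·9| = |-51| = 51, but d(9, 1) = |3·9 - 6·1| = |21| = 21. Since 51 ≠ 21, d(x,y) ≠ d(y,x) in general.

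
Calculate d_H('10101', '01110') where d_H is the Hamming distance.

Differing positions: 1, 2, 4, 5. Hamming distance = 4.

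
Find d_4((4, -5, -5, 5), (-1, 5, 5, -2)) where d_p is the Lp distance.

(Σ|x_i - y_i|^4)^(1/4) = (|4 - (-1)|^4 + |-5 - 5|^4 + |-5 - 5|^4 + |5 - (-2)|^4)^(1/4)
= (5^4 + 10^4 + 10^4 + 7^4)^(1/4) = (625 + 10000 + 10000 + 2401)^(1/4) = (23026)^(1/4) ≈ 12.3184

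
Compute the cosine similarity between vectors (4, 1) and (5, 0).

With u = (4, 1), v = (5, 0):
u·v = 4·5 + 1·0 = 20 + 0 = 20.
|u| = √(4² + 1²) = √17, |v| = √(5² + 0²) = √25, so |u||v| = √(17·25) = √425.
cos θ = (u·v)/(|u||v|) = 20/√425 ≈ 0.9701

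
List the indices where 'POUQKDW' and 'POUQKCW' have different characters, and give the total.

Differing positions: 6. Hamming distance = 1.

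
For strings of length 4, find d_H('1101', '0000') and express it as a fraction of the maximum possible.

Differing positions: 1, 2, 4. Hamming distance = 3. The maximum possible Hamming distance for length-4 strings is 4, so d_H/4 = 3/4 = 0.75.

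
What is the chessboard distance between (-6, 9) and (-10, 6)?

max(|x_i - y_i|) = max(|-6 - (-10)|, |9 - 6|) = max(4, 3) = 4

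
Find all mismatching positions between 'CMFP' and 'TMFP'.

Differing positions: 1. Hamming distance = 1.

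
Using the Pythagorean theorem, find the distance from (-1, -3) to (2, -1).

√(Σ(x_i - y_i)²) = √((-1 - 2)² + (-3 - (-1))²)
= √((-3)² + (-2)²) = √(9 + 4) = √13 ≈ 3.6056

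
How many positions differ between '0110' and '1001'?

Differing positions: 1, 2, 3, 4. Hamming distance = 4.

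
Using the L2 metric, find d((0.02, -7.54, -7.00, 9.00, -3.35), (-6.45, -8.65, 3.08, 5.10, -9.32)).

√(Σ(x_i - y_i)²) = √((0.02 - (-6.45))² + (-7.54 - (-8.65))² + (-7 - 3.08)² + (9 - 5.1)² + (-3.35 - (-9.32))²)
= √(6.47² + 1.11² + (-10.08)² + 3.9² + 5.97²) = √(41.8609 + 1.2321 + 101.6064 + 15.21 + 35.6409) = √195.5503 ≈ 13.9839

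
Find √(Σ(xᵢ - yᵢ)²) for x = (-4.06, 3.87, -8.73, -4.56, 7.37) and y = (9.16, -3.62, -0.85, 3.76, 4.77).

√(Σ(x_i - y_i)²) = √((-4.06 - 9.16)² + (3.87 - (-3.62))² + (-8.73 - (-0.85))² + (-4.56 - 3.76)² + (7.37 - 4.77)²)
= √((-13.22)² + 7.49² + (-7.88)² + (-8.32)² + 2.6²) = √(174.7684 + 56.1001 + 62.0944 + 69.2224 + 6.76) = √368.9453 ≈ 19.2079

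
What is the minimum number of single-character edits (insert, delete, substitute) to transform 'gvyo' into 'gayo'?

Let D[i][j] be the edit distance between the first i characters of 'gvyo' and the first j characters of 'gayo', with D[i][0] = i, D[0][j] = j, and D[i][j] = D[i-1][j-1] if the characters match, else 1 + min(D[i-1][j], D[i][j-1], D[i-1][j-1]). Filling the table (rows: prefixes of 'gvyo', columns: prefixes of 'gayo'):
     ε  g  a  y  o
  ε  0  1  2  3  4
  g  1  0  1  2  3
  v  2  1  1  2  3
  y  3  2  2  1  2
  o  4  3  3  2  1
The bottom-right entry gives D[4][4] = 1, so no sequence of fewer than 1 edit works. Backtracking through the table gives one optimal edit sequence (1 edit):
  gvyo → gayo (sub v→a @2)
Edit distance = 1.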